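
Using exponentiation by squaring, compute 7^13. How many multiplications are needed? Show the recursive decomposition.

Computing 7^13 by squaring (build up from 7^1; each line after the first costs one multiplication):

7^1 = 7
7^2 = (7^1)^2 = 7^2 = 49
7^3 = 7 * 7^2 = 7 * 49 = 343
7^6 = (7^3)^2 = 343^2 = 117649
7^12 = (7^6)^2 = 117649^2 = 13841287201
7^13 = 7 * 7^12 = 7 * 13841287201 = 96889010407

Result: 96889010407
Multiplications needed: 5 (5 lines after 7^1)

7^13 = 96889010407. Using exponentiation by squaring, this requires 5 multiplications. The key idea: if the exponent is even, square the half-power; if odd, multiply by the base once.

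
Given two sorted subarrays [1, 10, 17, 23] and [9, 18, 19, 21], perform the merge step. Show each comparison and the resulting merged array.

Merging process:

Compare 1 vs 9: take 1 from left. Merged: [1]
Compare 10 vs 9: take 9 from right. Merged: [1, 9]
Compare 10 vs 18: take 10 from left. Merged: [1, 9, 10]
Compare 17 vs 18: take 17 from left. Merged: [1, 9, 10, 17]
Compare 23 vs 18: take 18 from right. Merged: [1, 9, 10, 17, 18]
Compare 23 vs 19: take 19 from right. Merged: [1, 9, 10, 17, 18, 19]
Compare 23 vs 21: take 21 from right. Merged: [1, 9, 10, 17, 18, 19, 21]
Append remaining from left: [23]. Merged: [1, 9, 10, 17, 18, 19, 21, 23]

Final merged array: [1, 9, 10, 17, 18, 19, 21, 23]
Total comparisons: 7

The merged array is [1, 9, 10, 17, 18, 19, 21, 23], requiring 7 comparisons. The merge step runs in O(n) time where n is the total number of elements.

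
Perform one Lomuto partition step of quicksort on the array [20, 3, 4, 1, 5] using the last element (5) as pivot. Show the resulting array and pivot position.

Lomuto partition with pivot = 5:

Initial array: [20, 3, 4, 1, 5]

arr[0]=20 > 5: no swap
arr[1]=3 <= 5: swap with position 0, array becomes [3, 20, 4, 1, 5]
arr[2]=4 <= 5: swap with position 1, array becomes [3, 4, 20, 1, 5]
arr[3]=1 <= 5: swap with position 2, array becomes [3, 4, 1, 20, 5]

Place pivot at position 3: [3, 4, 1, 5, 20]
Pivot position: 3

After partitioning with pivot 5, the array becomes [3, 4, 1, 5, 20]. The pivot is placed at index 3. All elements to the left of the pivot are <= 5, and all elements to the right are > 5.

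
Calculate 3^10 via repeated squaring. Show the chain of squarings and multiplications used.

Computing 3^10 by squaring (build up from 3^1; each line after the first costs one multiplication):

3^1 = 3
3^2 = (3^1)^2 = 3^2 = 9
3^4 = (3^2)^2 = 9^2 = 81
3^5 = 3 * 3^4 = 3 * 81 = 243
3^10 = (3^5)^2 = 243^2 = 59049

Result: 59049
Multiplications needed: 4 (4 lines after 3^1)

3^10 = 59049. Using exponentiation by squaring, this requires 4 multiplications. The key idea: if the exponent is even, square the half-power; if odd, multiply by the base once.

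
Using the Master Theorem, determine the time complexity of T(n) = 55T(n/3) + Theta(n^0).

Master Theorem for T(n) = 55T(n/3) + O(n^0):

a = 55, b = 3, c = 0
log_b(a) = log_3(55) = 3.6476

Case 1: c = 0 < log_3(55) = 3.6476
T(n) = O(n^(log_3 55))

For T(n) = 55T(n/3) + O(n^0): log_3(55) = 3.6476. This is Case 1 of the Master Theorem (c < log_b(a), work dominated by leaves), giving O(n^(log_3 55)).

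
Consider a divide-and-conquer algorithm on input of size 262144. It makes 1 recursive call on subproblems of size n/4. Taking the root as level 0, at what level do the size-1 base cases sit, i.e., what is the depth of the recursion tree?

For divide and conquer with division factor 4:

Problem sizes at each level:
Level 0: 262144
Level 1: 65536
Level 2: 16384
Level 3: 4096
Level 4: 1024
Level 5: 256
Level 6: 64
Level 7: 16
Level 8: 4
Level 9: 1

The root is level 0 and the size-1 base case is level 9 (the tree spans levels 0 through 9, i.e. 10 levels counting the root), so the depth is the number of divisions: log_4(262144) = 9

The recursion tree depth is log_4(262144) = 9. At each level, the problem size is divided by 4, so it takes 9 divisions to reduce to a base case of size 1. The algorithm makes 1 recursive call at each level.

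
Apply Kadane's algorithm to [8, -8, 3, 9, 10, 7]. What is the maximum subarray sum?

Using Kadane's algorithm on [8, -8, 3, 9, 10, 7]:

Scanning through the array:
Position 1 (value -8): max_ending_here = 0, max_so_far = 8
Position 2 (value 3): max_ending_here = 3, max_so_far = 8
Position 3 (value 9): max_ending_here = 12, max_so_far = 12
Position 4 (value 10): max_ending_here = 22, max_so_far = 22
Position 5 (value 7): max_ending_here = 29, max_so_far = 29

Maximum subarray: [8, -8, 3, 9, 10, 7]
Maximum sum: 29

The maximum subarray is [8, -8, 3, 9, 10, 7] with sum 29. This subarray runs from index 0 to index 5.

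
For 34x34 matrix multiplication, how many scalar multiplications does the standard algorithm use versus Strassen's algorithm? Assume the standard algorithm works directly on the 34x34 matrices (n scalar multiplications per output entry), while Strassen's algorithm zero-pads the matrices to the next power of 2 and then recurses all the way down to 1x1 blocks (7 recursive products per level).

Matrix multiplication for 34x34 matrices:

Strassen's algorithm requires power-of-2 dimensions. Pad 34x34 to 64x64 (next power of 2).

Standard algorithm: 34^3 = 39304 multiplications
Strassen's algorithm: 7^(log2(64)) = 7^6 = 117649 multiplications
Difference: 39304 - 117649 = -78345 (Strassen uses MORE here due to padding overhead — for small or just-over-power-of-2 n, padding can outweigh the per-level savings)

Standard: 39304 multiplications (34^3). Strassen: 117649 multiplications (7^6, after padding to 64x64). Strassen reduces 8 recursive multiplications to 7 at each level.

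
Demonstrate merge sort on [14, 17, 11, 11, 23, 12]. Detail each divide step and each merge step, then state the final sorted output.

Merge sort trace:

Split: [14, 17, 11, 11, 23, 12] -> [14, 17, 11] and [11, 23, 12]
  Split: [14, 17, 11] -> [14] and [17, 11]
    Split: [17, 11] -> [17] and [11]
    Merge: [17] + [11] -> [11, 17]
  Merge: [14] + [11, 17] -> [11, 14, 17]
  Split: [11, 23, 12] -> [11] and [23, 12]
    Split: [23, 12] -> [23] and [12]
    Merge: [23] + [12] -> [12, 23]
  Merge: [11] + [12, 23] -> [11, 12, 23]
Merge: [11, 14, 17] + [11, 12, 23] -> [11, 11, 12, 14, 17, 23]

Final sorted array: [11, 11, 12, 14, 17, 23]

The merge sort proceeds by recursively splitting the array and merging sorted halves.
After all merges, the sorted array is [11, 11, 12, 14, 17, 23].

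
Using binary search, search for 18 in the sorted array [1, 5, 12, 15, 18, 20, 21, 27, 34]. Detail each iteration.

Binary search for 18 in [1, 5, 12, 15, 18, 20, 21, 27, 34]:

lo=0, hi=8, mid=4, arr[mid]=18 -> Found target at index 4!

Binary search finds 18 at index 4 after 1 comparisons. The search repeatedly halves the search space by comparing with the middle element.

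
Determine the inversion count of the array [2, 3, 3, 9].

Finding inversions in [2, 3, 3, 9]:


Total inversions: 0

The array has 0 inversions. It is already sorted.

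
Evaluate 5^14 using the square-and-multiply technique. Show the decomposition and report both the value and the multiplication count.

Computing 5^14 by squaring (build up from 5^1; each line after the first costs one multiplication):

5^1 = 5
5^2 = (5^1)^2 = 5^2 = 25
5^3 = 5 * 5^2 = 5 * 25 = 125
5^6 = (5^3)^2 = 125^2 = 15625
5^7 = 5 * 5^6 = 5 * 15625 = 78125
5^14 = (5^7)^2 = 78125^2 = 6103515625

Result: 6103515625
Multiplications needed: 5 (5 lines after 5^1)

5^14 = 6103515625. Using exponentiation by squaring, this requires 5 multiplications. The key idea: if the exponent is even, square the half-power; if odd, multiply by the base once.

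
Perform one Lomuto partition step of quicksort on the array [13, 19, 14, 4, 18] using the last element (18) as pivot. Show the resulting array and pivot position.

Lomuto partition with pivot = 18:

Initial array: [13, 19, 14, 4, 18]

arr[0]=13 <= 18: swap with position 0, array becomes [13, 19, 14, 4, 18]
arr[1]=19 > 18: no swap
arr[2]=14 <= 18: swap with position 1, array becomes [13, 14, 19, 4, 18]
arr[3]=4 <= 18: swap with position 2, array becomes [13, 14, 4, 19, 18]

Place pivot at position 3: [13, 14, 4, 18, 19]
Pivot position: 3

After partitioning with pivot 18, the array becomes [13, 14, 4, 18, 19]. The pivot is placed at index 3. All elements to the left of the pivot are <= 18, and all elements to the right are > 18.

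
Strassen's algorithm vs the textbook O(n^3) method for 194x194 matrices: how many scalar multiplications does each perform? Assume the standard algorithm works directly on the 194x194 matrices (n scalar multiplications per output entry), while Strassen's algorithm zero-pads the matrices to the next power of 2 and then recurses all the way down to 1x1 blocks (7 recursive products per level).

Matrix multiplication for 194x194 matrices:

Strassen's algorithm requires power-of-2 dimensions. Pad 194x194 to 256x256 (next power of 2).

Standard algorithm: 194^3 = 7301384 multiplications
Strassen's algorithm: 7^(log2(256)) = 7^8 = 5764801 multiplications
Savings: 7301384 - 5764801 = 1536583 multiplications

Standard: 7301384 multiplications (194^3). Strassen: 5764801 multiplications (7^8, after padding to 256x256). Strassen reduces 8 recursive multiplications to 7 at each level.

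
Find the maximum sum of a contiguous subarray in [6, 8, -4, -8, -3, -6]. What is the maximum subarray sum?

Using Kadane's algorithm on [6, 8, -4, -8, -3, -6]:

Scanning through the array:
Position 1 (value 8): max_ending_here = 14, max_so_far = 14
Position 2 (value -4): max_ending_here = 10, max_so_far = 14
Position 3 (value -8): max_ending_here = 2, max_so_far = 14
Position 4 (value -3): max_ending_here = -1, max_so_far = 14
Position 5 (value -6): max_ending_here = -6, max_so_far = 14

Maximum subarray: [6, 8]
Maximum sum: 14

The maximum subarray is [6, 8] with sum 14. This subarray runs from index 0 to index 1.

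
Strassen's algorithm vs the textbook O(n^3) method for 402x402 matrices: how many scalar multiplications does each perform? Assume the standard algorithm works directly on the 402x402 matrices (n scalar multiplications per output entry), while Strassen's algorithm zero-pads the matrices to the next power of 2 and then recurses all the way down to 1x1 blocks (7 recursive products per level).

Matrix multiplication for 402x402 matrices:

Strassen's algorithm requires power-of-2 dimensions. Pad 402x402 to 512x512 (next power of 2).

Standard algorithm: 402^3 = 64964808 multiplications
Strassen's algorithm: 7^(log2(512)) = 7^9 = 40353607 multiplications
Savings: 64964808 - 40353607 = 24611201 multiplications

Standard: 64964808 multiplications (402^3). Strassen: 40353607 multiplications (7^9, after padding to 512x512). Strassen reduces 8 recursive multiplications to 7 at each level.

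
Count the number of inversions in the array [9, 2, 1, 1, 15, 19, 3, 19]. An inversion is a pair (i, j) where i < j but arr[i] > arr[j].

Finding inversions in [9, 2, 1, 1, 15, 19, 3, 19]:

(0, 1): arr[0]=9 > arr[1]=2
(0, 2): arr[0]=9 > arr[2]=1
(0, 3): arr[0]=9 > arr[3]=1
(0, 6): arr[0]=9 > arr[6]=3
(1, 2): arr[1]=2 > arr[2]=1
(1, 3): arr[1]=2 > arr[3]=1
(4, 6): arr[4]=15 > arr[6]=3
(5, 6): arr[5]=19 > arr[6]=3

Total inversions: 8

The array has 8 inversion(s): (0,1), (0,2), (0,3), (0,6), (1,2), (1,3), (4,6), (5,6). Each pair (i,j) satisfies i < j and arr[i] > arr[j].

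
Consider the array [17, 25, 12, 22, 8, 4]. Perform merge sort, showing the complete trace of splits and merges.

Merge sort trace:

Split: [17, 25, 12, 22, 8, 4] -> [17, 25, 12] and [22, 8, 4]
  Split: [17, 25, 12] -> [17] and [25, 12]
    Split: [25, 12] -> [25] and [12]
    Merge: [25] + [12] -> [12, 25]
  Merge: [17] + [12, 25] -> [12, 17, 25]
  Split: [22, 8, 4] -> [22] and [8, 4]
    Split: [8, 4] -> [8] and [4]
    Merge: [8] + [4] -> [4, 8]
  Merge: [22] + [4, 8] -> [4, 8, 22]
Merge: [12, 17, 25] + [4, 8, 22] -> [4, 8, 12, 17, 22, 25]

Final sorted array: [4, 8, 12, 17, 22, 25]

The merge sort proceeds by recursively splitting the array and merging sorted halves.
After all merges, the sorted array is [4, 8, 12, 17, 22, 25].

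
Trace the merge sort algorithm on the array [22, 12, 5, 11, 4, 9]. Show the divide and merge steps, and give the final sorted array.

Merge sort trace:

Split: [22, 12, 5, 11, 4, 9] -> [22, 12, 5] and [11, 4, 9]
  Split: [22, 12, 5] -> [22] and [12, 5]
    Split: [12, 5] -> [12] and [5]
    Merge: [12] + [5] -> [5, 12]
  Merge: [22] + [5, 12] -> [5, 12, 22]
  Split: [11, 4, 9] -> [11] and [4, 9]
    Split: [4, 9] -> [4] and [9]
    Merge: [4] + [9] -> [4, 9]
  Merge: [11] + [4, 9] -> [4, 9, 11]
Merge: [5, 12, 22] + [4, 9, 11] -> [4, 5, 9, 11, 12, 22]

Final sorted array: [4, 5, 9, 11, 12, 22]

The merge sort proceeds by recursively splitting the array and merging sorted halves.
After all merges, the sorted array is [4, 5, 9, 11, 12, 22].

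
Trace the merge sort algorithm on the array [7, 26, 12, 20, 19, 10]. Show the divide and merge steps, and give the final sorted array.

Merge sort trace:

Split: [7, 26, 12, 20, 19, 10] -> [7, 26, 12] and [20, 19, 10]
  Split: [7, 26, 12] -> [7] and [26, 12]
    Split: [26, 12] -> [26] and [12]
    Merge: [26] + [12] -> [12, 26]
  Merge: [7] + [12, 26] -> [7, 12, 26]
  Split: [20, 19, 10] -> [20] and [19, 10]
    Split: [19, 10] -> [19] and [10]
    Merge: [19] + [10] -> [10, 19]
  Merge: [20] + [10, 19] -> [10, 19, 20]
Merge: [7, 12, 26] + [10, 19, 20] -> [7, 10, 12, 19, 20, 26]

Final sorted array: [7, 10, 12, 19, 20, 26]

The merge sort proceeds by recursively splitting the array and merging sorted halves.
After all merges, the sorted array is [7, 10, 12, 19, 20, 26].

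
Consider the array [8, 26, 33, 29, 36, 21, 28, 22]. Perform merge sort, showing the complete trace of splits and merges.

Merge sort trace:

Split: [8, 26, 33, 29, 36, 21, 28, 22] -> [8, 26, 33, 29] and [36, 21, 28, 22]
  Split: [8, 26, 33, 29] -> [8, 26] and [33, 29]
    Split: [8, 26] -> [8] and [26]
    Merge: [8] + [26] -> [8, 26]
    Split: [33, 29] -> [33] and [29]
    Merge: [33] + [29] -> [29, 33]
  Merge: [8, 26] + [29, 33] -> [8, 26, 29, 33]
  Split: [36, 21, 28, 22] -> [36, 21] and [28, 22]
    Split: [36, 21] -> [36] and [21]
    Merge: [36] + [21] -> [21, 36]
    Split: [28, 22] -> [28] and [22]
    Merge: [28] + [22] -> [22, 28]
  Merge: [21, 36] + [22, 28] -> [21, 22, 28, 36]
Merge: [8, 26, 29, 33] + [21, 22, 28, 36] -> [8, 21, 22, 26, 28, 29, 33, 36]

Final sorted array: [8, 21, 22, 26, 28, 29, 33, 36]

The merge sort proceeds by recursively splitting the array and merging sorted halves.
After all merges, the sorted array is [8, 21, 22, 26, 28, 29, 33, 36].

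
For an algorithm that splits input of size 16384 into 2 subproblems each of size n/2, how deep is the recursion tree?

For divide and conquer with division factor 2:

Problem sizes at each level:
Level 0: 16384
Level 1: 8192
Level 2: 4096
Level 3: 2048
Level 4: 1024
Level 5: 512
Level 6: 256
Level 7: 128
Level 8: 64
Level 9: 32
Level 10: 16
Level 11: 8
Level 12: 4
Level 13: 2
Level 14: 1

The root is level 0 and the size-1 base case is level 14 (the tree spans levels 0 through 14, i.e. 15 levels counting the root), so the depth is the number of divisions: log_2(16384) = 14

The recursion tree depth is log_2(16384) = 14. At each level, the problem size is divided by 2, so it takes 14 divisions to reduce to a base case of size 1. The algorithm makes 2 recursive calls at each level.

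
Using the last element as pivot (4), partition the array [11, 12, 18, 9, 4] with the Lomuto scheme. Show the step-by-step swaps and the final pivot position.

Lomuto partition with pivot = 4:

Initial array: [11, 12, 18, 9, 4]

arr[0]=11 > 4: no swap
arr[1]=12 > 4: no swap
arr[2]=18 > 4: no swap
arr[3]=9 > 4: no swap

Place pivot at position 0: [4, 12, 18, 9, 11]
Pivot position: 0

After partitioning with pivot 4, the array becomes [4, 12, 18, 9, 11]. The pivot is placed at index 0. All elements to the left of the pivot are <= 4, and all elements to the right are > 4.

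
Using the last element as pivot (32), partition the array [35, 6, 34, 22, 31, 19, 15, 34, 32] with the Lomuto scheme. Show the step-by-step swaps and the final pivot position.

Lomuto partition with pivot = 32:

Initial array: [35, 6, 34, 22, 31, 19, 15, 34, 32]

arr[0]=35 > 32: no swap
arr[1]=6 <= 32: swap with position 0, array becomes [6, 35, 34, 22, 31, 19, 15, 34, 32]
arr[2]=34 > 32: no swap
arr[3]=22 <= 32: swap with position 1, array becomes [6, 22, 34, 35, 31, 19, 15, 34, 32]
arr[4]=31 <= 32: swap with position 2, array becomes [6, 22, 31, 35, 34, 19, 15, 34, 32]
arr[5]=19 <= 32: swap with position 3, array becomes [6, 22, 31, 19, 34, 35, 15, 34, 32]
arr[6]=15 <= 32: swap with position 4, array becomes [6, 22, 31, 19, 15, 35, 34, 34, 32]
arr[7]=34 > 32: no swap

Place pivot at position 5: [6, 22, 31, 19, 15, 32, 34, 34, 35]
Pivot position: 5

After partitioning with pivot 32, the array becomes [6, 22, 31, 19, 15, 32, 34, 34, 35]. The pivot is placed at index 5. All elements to the left of the pivot are <= 32, and all elements to the right are > 32.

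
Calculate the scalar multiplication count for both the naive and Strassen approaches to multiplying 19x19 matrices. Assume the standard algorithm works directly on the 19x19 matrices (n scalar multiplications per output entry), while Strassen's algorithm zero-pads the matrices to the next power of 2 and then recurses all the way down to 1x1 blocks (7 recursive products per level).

Matrix multiplication for 19x19 matrices:

Strassen's algorithm requires power-of-2 dimensions. Pad 19x19 to 32x32 (next power of 2).

Standard algorithm: 19^3 = 6859 multiplications
Strassen's algorithm: 7^(log2(32)) = 7^5 = 16807 multiplications
Difference: 6859 - 16807 = -9948 (Strassen uses MORE here due to padding overhead — for small or just-over-power-of-2 n, padding can outweigh the per-level savings)

Standard: 6859 multiplications (19^3). Strassen: 16807 multiplications (7^5, after padding to 32x32). Strassen reduces 8 recursive multiplications to 7 at each level.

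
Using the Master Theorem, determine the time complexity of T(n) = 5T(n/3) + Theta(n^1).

Master Theorem for T(n) = 5T(n/3) + O(n^1):

a = 5, b = 3, c = 1
log_b(a) = log_3(5) = 1.4650

Case 1: c = 1 < log_3(5) = 1.4650
T(n) = O(n^(log_3 5))

For T(n) = 5T(n/3) + O(n^1): log_3(5) = 1.4650. This is Case 1 of the Master Theorem (c < log_b(a), work dominated by leaves), giving O(n^(log_3 5)).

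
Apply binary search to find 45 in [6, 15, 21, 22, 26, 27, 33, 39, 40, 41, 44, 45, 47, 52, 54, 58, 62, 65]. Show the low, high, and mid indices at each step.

Binary search for 45 in [6, 15, 21, 22, 26, 27, 33, 39, 40, 41, 44, 45, 47, 52, 54, 58, 62, 65]:

lo=0, hi=17, mid=8, arr[mid]=40 -> 40 < 45, search right half
lo=9, hi=17, mid=13, arr[mid]=52 -> 52 > 45, search left half
lo=9, hi=12, mid=10, arr[mid]=44 -> 44 < 45, search right half
lo=11, hi=12, mid=11, arr[mid]=45 -> Found target at index 11!

Binary search finds 45 at index 11 after 4 comparisons. The search repeatedly halves the search space by comparing with the middle element.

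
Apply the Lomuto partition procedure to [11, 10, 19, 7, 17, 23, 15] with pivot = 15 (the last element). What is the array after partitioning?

Lomuto partition with pivot = 15:

Initial array: [11, 10, 19, 7, 17, 23, 15]

arr[0]=11 <= 15: swap with position 0, array becomes [11, 10, 19, 7, 17, 23, 15]
arr[1]=10 <= 15: swap with position 1, array becomes [11, 10, 19, 7, 17, 23, 15]
arr[2]=19 > 15: no swap
arr[3]=7 <= 15: swap with position 2, array becomes [11, 10, 7, 19, 17, 23, 15]
arr[4]=17 > 15: no swap
arr[5]=23 > 15: no swap

Place pivot at position 3: [11, 10, 7, 15, 17, 23, 19]
Pivot position: 3

After partitioning with pivot 15, the array becomes [11, 10, 7, 15, 17, 23, 19]. The pivot is placed at index 3. All elements to the left of the pivot are <= 15, and all elements to the right are > 15.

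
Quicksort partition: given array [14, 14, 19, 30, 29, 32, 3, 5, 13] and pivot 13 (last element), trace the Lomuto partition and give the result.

Lomuto partition with pivot = 13:

Initial array: [14, 14, 19, 30, 29, 32, 3, 5, 13]

arr[0]=14 > 13: no swap
arr[1]=14 > 13: no swap
arr[2]=19 > 13: no swap
arr[3]=30 > 13: no swap
arr[4]=29 > 13: no swap
arr[5]=32 > 13: no swap
arr[6]=3 <= 13: swap with position 0, array becomes [3, 14, 19, 30, 29, 32, 14, 5, 13]
arr[7]=5 <= 13: swap with position 1, array becomes [3, 5, 19, 30, 29, 32, 14, 14, 13]

Place pivot at position 2: [3, 5, 13, 30, 29, 32, 14, 14, 19]
Pivot position: 2

After partitioning with pivot 13, the array becomes [3, 5, 13, 30, 29, 32, 14, 14, 19]. The pivot is placed at index 2. All elements to the left of the pivot are <= 13, and all elements to the right are > 13.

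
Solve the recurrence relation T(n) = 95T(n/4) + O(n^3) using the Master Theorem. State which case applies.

Master Theorem for T(n) = 95T(n/4) + O(n^3):

a = 95, b = 4, c = 3
log_b(a) = log_4(95) = 3.2849

Case 1: c = 3 < log_4(95) = 3.2849
T(n) = O(n^(log_4 95))

For T(n) = 95T(n/4) + O(n^3): log_4(95) = 3.2849. This is Case 1 of the Master Theorem (c < log_b(a), work dominated by leaves), giving O(n^(log_4 95)).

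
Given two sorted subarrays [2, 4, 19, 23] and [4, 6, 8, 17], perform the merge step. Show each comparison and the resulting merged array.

Merging process:

Compare 2 vs 4: take 2 from left. Merged: [2]
Compare 4 vs 4: take 4 from left. Merged: [2, 4]
Compare 19 vs 4: take 4 from right. Merged: [2, 4, 4]
Compare 19 vs 6: take 6 from right. Merged: [2, 4, 4, 6]
Compare 19 vs 8: take 8 from right. Merged: [2, 4, 4, 6, 8]
Compare 19 vs 17: take 17 from right. Merged: [2, 4, 4, 6, 8, 17]
Append remaining from left: [19, 23]. Merged: [2, 4, 4, 6, 8, 17, 19, 23]

Final merged array: [2, 4, 4, 6, 8, 17, 19, 23]
Total comparisons: 6

The merged array is [2, 4, 4, 6, 8, 17, 19, 23], requiring 6 comparisons. The merge step runs in O(n) time where n is the total number of elements.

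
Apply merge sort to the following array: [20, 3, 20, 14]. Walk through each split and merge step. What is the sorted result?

Merge sort trace:

Split: [20, 3, 20, 14] -> [20, 3] and [20, 14]
  Split: [20, 3] -> [20] and [3]
  Merge: [20] + [3] -> [3, 20]
  Split: [20, 14] -> [20] and [14]
  Merge: [20] + [14] -> [14, 20]
Merge: [3, 20] + [14, 20] -> [3, 14, 20, 20]

Final sorted array: [3, 14, 20, 20]

The merge sort proceeds by recursively splitting the array and merging sorted halves.
After all merges, the sorted array is [3, 14, 20, 20].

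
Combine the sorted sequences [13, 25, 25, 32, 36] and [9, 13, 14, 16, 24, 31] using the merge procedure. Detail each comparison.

Merging process:

Compare 13 vs 9: take 9 from right. Merged: [9]
Compare 13 vs 13: take 13 from left. Merged: [9, 13]
Compare 25 vs 13: take 13 from right. Merged: [9, 13, 13]
Compare 25 vs 14: take 14 from right. Merged: [9, 13, 13, 14]
Compare 25 vs 16: take 16 from right. Merged: [9, 13, 13, 14, 16]
Compare 25 vs 24: take 24 from right. Merged: [9, 13, 13, 14, 16, 24]
Compare 25 vs 31: take 25 from left. Merged: [9, 13, 13, 14, 16, 24, 25]
Compare 25 vs 31: take 25 from left. Merged: [9, 13, 13, 14, 16, 24, 25, 25]
Compare 32 vs 31: take 31 from right. Merged: [9, 13, 13, 14, 16, 24, 25, 25, 31]
Append remaining from left: [32, 36]. Merged: [9, 13, 13, 14, 16, 24, 25, 25, 31, 32, 36]

Final merged array: [9, 13, 13, 14, 16, 24, 25, 25, 31, 32, 36]
Total comparisons: 9

The merged array is [9, 13, 13, 14, 16, 24, 25, 25, 31, 32, 36], requiring 9 comparisons. The merge step runs in O(n) time where n is the total number of elements.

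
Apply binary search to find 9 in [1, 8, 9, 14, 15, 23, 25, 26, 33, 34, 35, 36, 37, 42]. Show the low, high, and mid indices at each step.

Binary search for 9 in [1, 8, 9, 14, 15, 23, 25, 26, 33, 34, 35, 36, 37, 42]:

lo=0, hi=13, mid=6, arr[mid]=25 -> 25 > 9, search left half
lo=0, hi=5, mid=2, arr[mid]=9 -> Found target at index 2!

Binary search finds 9 at index 2 after 2 comparisons. The search repeatedly halves the search space by comparing with the middle element.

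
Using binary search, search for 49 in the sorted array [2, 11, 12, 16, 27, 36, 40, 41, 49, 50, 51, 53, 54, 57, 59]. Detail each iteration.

Binary search for 49 in [2, 11, 12, 16, 27, 36, 40, 41, 49, 50, 51, 53, 54, 57, 59]:

lo=0, hi=14, mid=7, arr[mid]=41 -> 41 < 49, search right half
lo=8, hi=14, mid=11, arr[mid]=53 -> 53 > 49, search left half
lo=8, hi=10, mid=9, arr[mid]=50 -> 50 > 49, search left half
lo=8, hi=8, mid=8, arr[mid]=49 -> Found target at index 8!

Binary search finds 49 at index 8 after 4 comparisons. The search repeatedly halves the search space by comparing with the middle element.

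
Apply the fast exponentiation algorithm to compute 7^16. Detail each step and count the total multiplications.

Computing 7^16 by squaring (build up from 7^1; each line after the first costs one multiplication):

7^1 = 7
7^2 = (7^1)^2 = 7^2 = 49
7^4 = (7^2)^2 = 49^2 = 2401
7^8 = (7^4)^2 = 2401^2 = 5764801
7^16 = (7^8)^2 = 5764801^2 = 33232930569601

Result: 33232930569601
Multiplications needed: 4 (4 lines after 7^1)

7^16 = 33232930569601. Using exponentiation by squaring, this requires 4 multiplications. The key idea: if the exponent is even, square the half-power; if odd, multiply by the base once.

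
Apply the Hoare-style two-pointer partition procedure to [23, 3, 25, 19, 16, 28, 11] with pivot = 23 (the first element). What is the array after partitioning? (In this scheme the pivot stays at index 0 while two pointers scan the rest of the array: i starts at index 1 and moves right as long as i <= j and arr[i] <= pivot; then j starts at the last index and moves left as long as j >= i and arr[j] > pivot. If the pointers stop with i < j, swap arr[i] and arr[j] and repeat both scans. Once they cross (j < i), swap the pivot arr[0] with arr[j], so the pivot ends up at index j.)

Hoare-style two-pointer partition with pivot = 23:

Initial array: [23, 3, 25, 19, 16, 28, 11]

Pointers start at i = 1, j = 6.
i stops at index 2 (arr[2]=25 > 23), j stops at index 6 (arr[6]=11 <= 23): swap arr[2] and arr[6], array becomes [23, 3, 11, 19, 16, 28, 25]
i ends at 5, j ends at 4: the pointers have crossed (j < i), so scanning stops.

Swap pivot arr[0] with arr[4] to place pivot at position 4: [16, 3, 11, 19, 23, 28, 25]
Pivot position: 4

After partitioning with pivot 23, the array becomes [16, 3, 11, 19, 23, 28, 25]. The pivot is placed at index 4. All elements to the left of the pivot are <= 23, and all elements to the right are > 23.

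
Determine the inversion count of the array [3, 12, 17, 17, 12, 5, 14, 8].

Finding inversions in [3, 12, 17, 17, 12, 5, 14, 8]:

(1, 5): arr[1]=12 > arr[5]=5
(1, 7): arr[1]=12 > arr[7]=8
(2, 4): arr[2]=17 > arr[4]=12
(2, 5): arr[2]=17 > arr[5]=5
(2, 6): arr[2]=17 > arr[6]=14
(2, 7): arr[2]=17 > arr[7]=8
(3, 4): arr[3]=17 > arr[4]=12
(3, 5): arr[3]=17 > arr[5]=5
(3, 6): arr[3]=17 > arr[6]=14
(3, 7): arr[3]=17 > arr[7]=8
(4, 5): arr[4]=12 > arr[5]=5
(4, 7): arr[4]=12 > arr[7]=8
(6, 7): arr[6]=14 > arr[7]=8

Total inversions: 13

The array has 13 inversion(s): (1,5), (1,7), (2,4), (2,5), (2,6), (2,7), (3,4), (3,5), (3,6), (3,7), (4,5), (4,7), (6,7). Each pair (i,j) satisfies i < j and arr[i] > arr[j].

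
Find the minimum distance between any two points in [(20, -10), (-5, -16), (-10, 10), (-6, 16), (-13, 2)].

Computing all pairwise distances among 5 points:

d((20, -10), (-5, -16)) = 25.7099
d((20, -10), (-10, 10)) = 36.0555
d((20, -10), (-6, 16)) = 36.7696
d((20, -10), (-13, 2)) = 35.1141
d((-5, -16), (-10, 10)) = 26.4764
d((-5, -16), (-6, 16)) = 32.0156
d((-5, -16), (-13, 2)) = 19.6977
d((-10, 10), (-6, 16)) = 7.2111 <-- minimum
d((-10, 10), (-13, 2)) = 8.544
d((-6, 16), (-13, 2)) = 15.6525

Closest pair: (-10, 10) and (-6, 16) with distance 7.2111

The closest pair is (-10, 10) and (-6, 16) with Euclidean distance 7.2111. For 5 points, brute-force pairwise comparison is shown above. For large n, the divide-and-conquer algorithm (sort by x, recurse on halves, check the dividing strip) achieves O(n log n).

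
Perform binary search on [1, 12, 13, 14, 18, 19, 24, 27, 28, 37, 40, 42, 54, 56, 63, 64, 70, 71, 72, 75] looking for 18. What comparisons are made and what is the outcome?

Binary search for 18 in [1, 12, 13, 14, 18, 19, 24, 27, 28, 37, 40, 42, 54, 56, 63, 64, 70, 71, 72, 75]:

lo=0, hi=19, mid=9, arr[mid]=37 -> 37 > 18, search left half
lo=0, hi=8, mid=4, arr[mid]=18 -> Found target at index 4!

Binary search finds 18 at index 4 after 2 comparisons. The search repeatedly halves the search space by comparing with the middle element.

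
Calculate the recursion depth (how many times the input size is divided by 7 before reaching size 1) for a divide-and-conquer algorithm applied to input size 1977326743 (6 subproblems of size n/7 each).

For divide and conquer with division factor 7:

Problem sizes at each level:
Level 0: 1977326743
Level 1: 282475249
Level 2: 40353607
Level 3: 5764801
Level 4: 823543
Level 5: 117649
Level 6: 16807
Level 7: 2401
Level 8: 343
Level 9: 49
Level 10: 7
Level 11: 1

The root is level 0 and the size-1 base case is level 11 (the tree spans levels 0 through 11, i.e. 12 levels counting the root), so the depth is the number of divisions: log_7(1977326743) = 11

The recursion tree depth is log_7(1977326743) = 11. At each level, the problem size is divided by 7, so it takes 11 divisions to reduce to a base case of size 1. The algorithm makes 6 recursive calls at each level.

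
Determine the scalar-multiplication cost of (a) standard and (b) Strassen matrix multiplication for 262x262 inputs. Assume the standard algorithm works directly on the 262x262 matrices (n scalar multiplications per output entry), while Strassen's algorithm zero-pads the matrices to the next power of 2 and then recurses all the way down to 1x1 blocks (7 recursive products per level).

Matrix multiplication for 262x262 matrices:

Strassen's algorithm requires power-of-2 dimensions. Pad 262x262 to 512x512 (next power of 2).

Standard algorithm: 262^3 = 17984728 multiplications
Strassen's algorithm: 7^(log2(512)) = 7^9 = 40353607 multiplications
Difference: 17984728 - 40353607 = -22368879 (Strassen uses MORE here due to padding overhead — for small or just-over-power-of-2 n, padding can outweigh the per-level savings)

Standard: 17984728 multiplications (262^3). Strassen: 40353607 multiplications (7^9, after padding to 512x512). Strassen reduces 8 recursive multiplications to 7 at each level.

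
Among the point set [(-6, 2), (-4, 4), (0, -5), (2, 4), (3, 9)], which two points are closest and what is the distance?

Computing all pairwise distances among 5 points:

d((-6, 2), (-4, 4)) = 2.8284 <-- minimum
d((-6, 2), (0, -5)) = 9.2195
d((-6, 2), (2, 4)) = 8.2462
d((-6, 2), (3, 9)) = 11.4018
d((-4, 4), (0, -5)) = 9.8489
d((-4, 4), (2, 4)) = 6.0
d((-4, 4), (3, 9)) = 8.6023
d((0, -5), (2, 4)) = 9.2195
d((0, -5), (3, 9)) = 14.3178
d((2, 4), (3, 9)) = 5.099

Closest pair: (-6, 2) and (-4, 4) with distance 2.8284

The closest pair is (-6, 2) and (-4, 4) with Euclidean distance 2.8284. For 5 points, brute-force pairwise comparison is shown above. For large n, the divide-and-conquer algorithm (sort by x, recurse on halves, check the dividing strip) achieves O(n log n).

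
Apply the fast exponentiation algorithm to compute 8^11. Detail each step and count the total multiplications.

Computing 8^11 by squaring (build up from 8^1; each line after the first costs one multiplication):

8^1 = 8
8^2 = (8^1)^2 = 8^2 = 64
8^4 = (8^2)^2 = 64^2 = 4096
8^5 = 8 * 8^4 = 8 * 4096 = 32768
8^10 = (8^5)^2 = 32768^2 = 1073741824
8^11 = 8 * 8^10 = 8 * 1073741824 = 8589934592

Result: 8589934592
Multiplications needed: 5 (5 lines after 8^1)

8^11 = 8589934592. Using exponentiation by squaring, this requires 5 multiplications. The key idea: if the exponent is even, square the half-power; if odd, multiply by the base once.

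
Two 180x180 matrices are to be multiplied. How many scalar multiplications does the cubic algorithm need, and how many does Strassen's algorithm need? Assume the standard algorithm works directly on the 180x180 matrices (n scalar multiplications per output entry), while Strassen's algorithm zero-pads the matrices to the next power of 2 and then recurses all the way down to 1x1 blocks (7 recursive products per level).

Matrix multiplication for 180x180 matrices:

Strassen's algorithm requires power-of-2 dimensions. Pad 180x180 to 256x256 (next power of 2).

Standard algorithm: 180^3 = 5832000 multiplications
Strassen's algorithm: 7^(log2(256)) = 7^8 = 5764801 multiplications
Savings: 5832000 - 5764801 = 67199 multiplications

Standard: 5832000 multiplications (180^3). Strassen: 5764801 multiplications (7^8, after padding to 256x256). Strassen reduces 8 recursive multiplications to 7 at each level.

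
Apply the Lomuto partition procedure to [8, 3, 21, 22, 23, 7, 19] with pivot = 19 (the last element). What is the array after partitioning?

Lomuto partition with pivot = 19:

Initial array: [8, 3, 21, 22, 23, 7, 19]

arr[0]=8 <= 19: swap with position 0, array becomes [8, 3, 21, 22, 23, 7, 19]
arr[1]=3 <= 19: swap with position 1, array becomes [8, 3, 21, 22, 23, 7, 19]
arr[2]=21 > 19: no swap
arr[3]=22 > 19: no swap
arr[4]=23 > 19: no swap
arr[5]=7 <= 19: swap with position 2, array becomes [8, 3, 7, 22, 23, 21, 19]

Place pivot at position 3: [8, 3, 7, 19, 23, 21, 22]
Pivot position: 3

After partitioning with pivot 19, the array becomes [8, 3, 7, 19, 23, 21, 22]. The pivot is placed at index 3. All elements to the left of the pivot are <= 19, and all elements to the right are > 19.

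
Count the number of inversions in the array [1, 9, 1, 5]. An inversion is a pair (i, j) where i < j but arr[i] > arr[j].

Finding inversions in [1, 9, 1, 5]:

(1, 2): arr[1]=9 > arr[2]=1
(1, 3): arr[1]=9 > arr[3]=5

Total inversions: 2

The array has 2 inversion(s): (1,2), (1,3). Each pair (i,j) satisfies i < j and arr[i] > arr[j].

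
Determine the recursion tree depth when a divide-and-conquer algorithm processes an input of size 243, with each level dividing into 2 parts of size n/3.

For divide and conquer with division factor 3:

Problem sizes at each level:
Level 0: 243
Level 1: 81
Level 2: 27
Level 3: 9
Level 4: 3
Level 5: 1

The root is level 0 and the size-1 base case is level 5 (the tree spans levels 0 through 5, i.e. 6 levels counting the root), so the depth is the number of divisions: log_3(243) = 5

The recursion tree depth is log_3(243) = 5. At each level, the problem size is divided by 3, so it takes 5 divisions to reduce to a base case of size 1. The algorithm makes 2 recursive calls at each level.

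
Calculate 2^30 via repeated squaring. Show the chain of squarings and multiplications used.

Computing 2^30 by squaring (build up from 2^1; each line after the first costs one multiplication):

2^1 = 2
2^2 = (2^1)^2 = 2^2 = 4
2^3 = 2 * 2^2 = 2 * 4 = 8
2^6 = (2^3)^2 = 8^2 = 64
2^7 = 2 * 2^6 = 2 * 64 = 128
2^14 = (2^7)^2 = 128^2 = 16384
2^15 = 2 * 2^14 = 2 * 16384 = 32768
2^30 = (2^15)^2 = 32768^2 = 1073741824

Result: 1073741824
Multiplications needed: 7 (7 lines after 2^1)

2^30 = 1073741824. Using exponentiation by squaring, this requires 7 multiplications. The key idea: if the exponent is even, square the half-power; if odd, multiply by the base once.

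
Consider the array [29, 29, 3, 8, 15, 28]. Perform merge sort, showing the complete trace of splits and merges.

Merge sort trace:

Split: [29, 29, 3, 8, 15, 28] -> [29, 29, 3] and [8, 15, 28]
  Split: [29, 29, 3] -> [29] and [29, 3]
    Split: [29, 3] -> [29] and [3]
    Merge: [29] + [3] -> [3, 29]
  Merge: [29] + [3, 29] -> [3, 29, 29]
  Split: [8, 15, 28] -> [8] and [15, 28]
    Split: [15, 28] -> [15] and [28]
    Merge: [15] + [28] -> [15, 28]
  Merge: [8] + [15, 28] -> [8, 15, 28]
Merge: [3, 29, 29] + [8, 15, 28] -> [3, 8, 15, 28, 29, 29]

Final sorted array: [3, 8, 15, 28, 29, 29]

The merge sort proceeds by recursively splitting the array and merging sorted halves.
After all merges, the sorted array is [3, 8, 15, 28, 29, 29].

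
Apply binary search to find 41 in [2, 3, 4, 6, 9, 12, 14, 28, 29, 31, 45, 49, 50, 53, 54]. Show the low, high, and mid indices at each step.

Binary search for 41 in [2, 3, 4, 6, 9, 12, 14, 28, 29, 31, 45, 49, 50, 53, 54]:

lo=0, hi=14, mid=7, arr[mid]=28 -> 28 < 41, search right half
lo=8, hi=14, mid=11, arr[mid]=49 -> 49 > 41, search left half
lo=8, hi=10, mid=9, arr[mid]=31 -> 31 < 41, search right half
lo=10, hi=10, mid=10, arr[mid]=45 -> 45 > 41, search left half
lo=10 > hi=9, target 41 not found

Binary search determines that 41 is not in the array after 4 comparisons. The search space was exhausted without finding the target.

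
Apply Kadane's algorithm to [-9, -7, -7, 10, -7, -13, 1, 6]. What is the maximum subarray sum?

Using Kadane's algorithm on [-9, -7, -7, 10, -7, -13, 1, 6]:

Scanning through the array:
Position 1 (value -7): max_ending_here = -7, max_so_far = -7
Position 2 (value -7): max_ending_here = -7, max_so_far = -7
Position 3 (value 10): max_ending_here = 10, max_so_far = 10
Position 4 (value -7): max_ending_here = 3, max_so_far = 10
Position 5 (value -13): max_ending_here = -10, max_so_far = 10
Position 6 (value 1): max_ending_here = 1, max_so_far = 10
Position 7 (value 6): max_ending_here = 7, max_so_far = 10

Maximum subarray: [10]
Maximum sum: 10

The maximum subarray is [10] with sum 10. This subarray runs from index 3 to index 3.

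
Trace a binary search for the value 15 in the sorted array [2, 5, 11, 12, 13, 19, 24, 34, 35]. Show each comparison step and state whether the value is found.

Binary search for 15 in [2, 5, 11, 12, 13, 19, 24, 34, 35]:

lo=0, hi=8, mid=4, arr[mid]=13 -> 13 < 15, search right half
lo=5, hi=8, mid=6, arr[mid]=24 -> 24 > 15, search left half
lo=5, hi=5, mid=5, arr[mid]=19 -> 19 > 15, search left half
lo=5 > hi=4, target 15 not found

Binary search determines that 15 is not in the array after 3 comparisons. The search space was exhausted without finding the target.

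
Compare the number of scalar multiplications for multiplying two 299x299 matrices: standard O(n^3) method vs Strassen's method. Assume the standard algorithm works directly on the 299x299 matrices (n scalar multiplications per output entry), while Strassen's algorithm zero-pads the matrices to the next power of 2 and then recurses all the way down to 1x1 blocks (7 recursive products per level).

Matrix multiplication for 299x299 matrices:

Strassen's algorithm requires power-of-2 dimensions. Pad 299x299 to 512x512 (next power of 2).

Standard algorithm: 299^3 = 26730899 multiplications
Strassen's algorithm: 7^(log2(512)) = 7^9 = 40353607 multiplications
Difference: 26730899 - 40353607 = -13622708 (Strassen uses MORE here due to padding overhead — for small or just-over-power-of-2 n, padding can outweigh the per-level savings)

Standard: 26730899 multiplications (299^3). Strassen: 40353607 multiplications (7^9, after padding to 512x512). Strassen reduces 8 recursive multiplications to 7 at each level.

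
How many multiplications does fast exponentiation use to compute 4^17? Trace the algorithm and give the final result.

Computing 4^17 by squaring (build up from 4^1; each line after the first costs one multiplication):

4^1 = 4
4^2 = (4^1)^2 = 4^2 = 16
4^4 = (4^2)^2 = 16^2 = 256
4^8 = (4^4)^2 = 256^2 = 65536
4^16 = (4^8)^2 = 65536^2 = 4294967296
4^17 = 4 * 4^16 = 4 * 4294967296 = 17179869184

Result: 17179869184
Multiplications needed: 5 (5 lines after 4^1)

4^17 = 17179869184. Using exponentiation by squaring, this requires 5 multiplications. The key idea: if the exponent is even, square the half-power; if odd, multiply by the base once.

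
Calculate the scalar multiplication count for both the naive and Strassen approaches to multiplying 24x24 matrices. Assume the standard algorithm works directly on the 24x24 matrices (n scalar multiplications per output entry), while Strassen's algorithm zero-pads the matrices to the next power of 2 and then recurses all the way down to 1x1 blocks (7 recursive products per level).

Matrix multiplication for 24x24 matrices:

Strassen's algorithm requires power-of-2 dimensions. Pad 24x24 to 32x32 (next power of 2).

Standard algorithm: 24^3 = 13824 multiplications
Strassen's algorithm: 7^(log2(32)) = 7^5 = 16807 multiplications
Difference: 13824 - 16807 = -2983 (Strassen uses MORE here due to padding overhead — for small or just-over-power-of-2 n, padding can outweigh the per-level savings)

Standard: 13824 multiplications (24^3). Strassen: 16807 multiplications (7^5, after padding to 32x32). Strassen reduces 8 recursive multiplications to 7 at each level.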